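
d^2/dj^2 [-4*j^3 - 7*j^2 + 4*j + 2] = -24*j - 14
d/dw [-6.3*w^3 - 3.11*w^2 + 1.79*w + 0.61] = -18.9*w^2 - 6.22*w + 1.79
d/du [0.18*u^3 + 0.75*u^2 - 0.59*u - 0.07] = 0.54*u^2 + 1.5*u - 0.59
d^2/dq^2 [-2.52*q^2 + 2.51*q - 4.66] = -5.04000000000000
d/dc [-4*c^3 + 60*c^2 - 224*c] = -12*c^2 + 120*c - 224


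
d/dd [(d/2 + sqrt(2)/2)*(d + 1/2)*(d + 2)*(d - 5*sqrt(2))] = 2*d^3 - 6*sqrt(2)*d^2 + 15*d^2/4 - 10*sqrt(2)*d - 9*d - 25/2 - 2*sqrt(2)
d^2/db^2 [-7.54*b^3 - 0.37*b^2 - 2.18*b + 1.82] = -45.24*b - 0.74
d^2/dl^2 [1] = 0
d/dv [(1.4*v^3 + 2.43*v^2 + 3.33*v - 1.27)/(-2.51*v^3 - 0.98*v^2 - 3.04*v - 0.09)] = (4.7273*v^4 + 8.2046*v^3 - 14.0649*v^2 - 2.9266*v - 4.1605)/(6.3001*v^6 + 4.9196*v^5 + 16.2212*v^4 + 6.4102*v^3 + 9.418*v^2 + 0.5472*v + 0.0081)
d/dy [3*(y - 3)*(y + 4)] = 6*y + 3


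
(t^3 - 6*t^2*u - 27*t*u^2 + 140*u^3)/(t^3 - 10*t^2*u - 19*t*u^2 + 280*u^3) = (t - 4*u)/(t - 8*u)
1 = 1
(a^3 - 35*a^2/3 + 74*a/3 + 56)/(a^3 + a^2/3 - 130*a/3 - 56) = (a - 6)/(a + 6)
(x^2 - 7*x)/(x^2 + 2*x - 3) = x*(x - 7)/(x^2 + 2*x - 3)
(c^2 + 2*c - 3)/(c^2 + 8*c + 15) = (c - 1)/(c + 5)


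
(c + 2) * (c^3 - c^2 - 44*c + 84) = c^4 + c^3 - 46*c^2 - 4*c + 168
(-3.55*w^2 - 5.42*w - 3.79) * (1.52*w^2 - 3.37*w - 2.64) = -5.396*w^4 + 3.7251*w^3 + 21.8766*w^2 + 27.0811*w + 10.0056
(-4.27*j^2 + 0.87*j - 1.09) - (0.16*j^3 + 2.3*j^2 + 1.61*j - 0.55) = -0.16*j^3 - 6.57*j^2 - 0.74*j - 0.54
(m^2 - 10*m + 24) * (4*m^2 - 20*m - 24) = 4*m^4 - 60*m^3 + 272*m^2 - 240*m - 576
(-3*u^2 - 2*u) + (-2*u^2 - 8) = -5*u^2 - 2*u - 8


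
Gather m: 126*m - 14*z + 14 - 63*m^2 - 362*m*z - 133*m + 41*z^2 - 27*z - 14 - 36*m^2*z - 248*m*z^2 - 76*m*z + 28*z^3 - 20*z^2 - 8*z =m^2*(-36*z - 63) + m*(-248*z^2 - 438*z - 7) + 28*z^3 + 21*z^2 - 49*z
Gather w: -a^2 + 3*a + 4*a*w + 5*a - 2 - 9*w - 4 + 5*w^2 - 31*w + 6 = -a^2 + 8*a + 5*w^2 + w*(4*a - 40)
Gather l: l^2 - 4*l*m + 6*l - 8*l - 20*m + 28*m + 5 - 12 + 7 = l^2 + l*(-4*m - 2) + 8*m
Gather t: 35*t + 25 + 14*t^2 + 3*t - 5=14*t^2 + 38*t + 20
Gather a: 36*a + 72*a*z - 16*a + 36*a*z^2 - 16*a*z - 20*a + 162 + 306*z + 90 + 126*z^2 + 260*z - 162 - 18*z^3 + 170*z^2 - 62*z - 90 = a*(36*z^2 + 56*z) - 18*z^3 + 296*z^2 + 504*z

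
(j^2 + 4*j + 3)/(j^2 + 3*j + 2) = (j + 3)/(j + 2)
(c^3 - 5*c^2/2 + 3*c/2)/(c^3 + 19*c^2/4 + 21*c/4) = 2*(2*c^2 - 5*c + 3)/(4*c^2 + 19*c + 21)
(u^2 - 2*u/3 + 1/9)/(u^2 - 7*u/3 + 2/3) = (u - 1/3)/(u - 2)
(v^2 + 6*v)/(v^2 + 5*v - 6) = v/(v - 1)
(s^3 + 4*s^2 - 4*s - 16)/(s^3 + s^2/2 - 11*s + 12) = 2*(s + 2)/(2*s - 3)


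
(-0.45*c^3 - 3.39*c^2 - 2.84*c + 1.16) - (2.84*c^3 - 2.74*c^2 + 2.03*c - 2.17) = -3.29*c^3 - 0.65*c^2 - 4.87*c + 3.33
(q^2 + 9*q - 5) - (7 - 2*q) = q^2 + 11*q - 12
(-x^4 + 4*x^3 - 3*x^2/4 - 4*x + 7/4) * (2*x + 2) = -2*x^5 + 6*x^4 + 13*x^3/2 - 19*x^2/2 - 9*x/2 + 7/2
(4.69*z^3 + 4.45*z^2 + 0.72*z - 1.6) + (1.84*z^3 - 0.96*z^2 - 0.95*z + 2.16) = 6.53*z^3 + 3.49*z^2 - 0.23*z + 0.56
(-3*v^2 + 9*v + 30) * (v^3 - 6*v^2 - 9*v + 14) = -3*v^5 + 27*v^4 + 3*v^3 - 303*v^2 - 144*v + 420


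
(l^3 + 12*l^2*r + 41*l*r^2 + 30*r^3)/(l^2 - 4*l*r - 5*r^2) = (-l^2 - 11*l*r - 30*r^2)/(-l + 5*r)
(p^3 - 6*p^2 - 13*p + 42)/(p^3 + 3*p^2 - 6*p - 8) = (p^2 - 4*p - 21)/(p^2 + 5*p + 4)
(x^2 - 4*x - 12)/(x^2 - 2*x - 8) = (x - 6)/(x - 4)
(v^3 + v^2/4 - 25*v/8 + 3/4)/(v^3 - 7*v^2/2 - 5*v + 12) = (v - 1/4)/(v - 4)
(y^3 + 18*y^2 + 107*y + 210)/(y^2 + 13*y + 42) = y + 5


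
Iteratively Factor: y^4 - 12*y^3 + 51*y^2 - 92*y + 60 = (y - 2)*(y^3 - 10*y^2 + 31*y - 30) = (y - 5)*(y - 2)*(y^2 - 5*y + 6) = (y - 5)*(y - 3)*(y - 2)*(y - 2)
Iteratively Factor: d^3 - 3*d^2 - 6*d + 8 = (d + 2)*(d^2 - 5*d + 4) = (d - 4)*(d + 2)*(d - 1)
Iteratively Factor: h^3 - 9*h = (h + 3)*(h^2 - 3*h) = h*(h + 3)*(h - 3)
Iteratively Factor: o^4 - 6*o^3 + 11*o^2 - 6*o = (o)*(o^3 - 6*o^2 + 11*o - 6) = o*(o - 1)*(o^2 - 5*o + 6) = o*(o - 3)*(o - 1)*(o - 2)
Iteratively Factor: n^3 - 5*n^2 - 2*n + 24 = (n + 2)*(n^2 - 7*n + 12) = (n - 4)*(n + 2)*(n - 3)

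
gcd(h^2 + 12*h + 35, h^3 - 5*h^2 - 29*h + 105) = h + 5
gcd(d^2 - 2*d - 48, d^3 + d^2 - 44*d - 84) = d + 6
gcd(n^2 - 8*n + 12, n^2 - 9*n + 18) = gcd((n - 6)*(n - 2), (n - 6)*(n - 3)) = n - 6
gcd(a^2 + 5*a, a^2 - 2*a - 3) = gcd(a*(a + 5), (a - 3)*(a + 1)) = 1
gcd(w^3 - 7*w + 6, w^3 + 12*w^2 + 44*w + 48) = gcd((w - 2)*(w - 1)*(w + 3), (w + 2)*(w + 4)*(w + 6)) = 1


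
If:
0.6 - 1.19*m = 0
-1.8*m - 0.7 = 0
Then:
No Solution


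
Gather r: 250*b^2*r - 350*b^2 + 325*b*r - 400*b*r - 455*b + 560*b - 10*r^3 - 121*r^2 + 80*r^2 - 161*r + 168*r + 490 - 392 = -350*b^2 + 105*b - 10*r^3 - 41*r^2 + r*(250*b^2 - 75*b + 7) + 98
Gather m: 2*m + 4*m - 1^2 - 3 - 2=6*m - 6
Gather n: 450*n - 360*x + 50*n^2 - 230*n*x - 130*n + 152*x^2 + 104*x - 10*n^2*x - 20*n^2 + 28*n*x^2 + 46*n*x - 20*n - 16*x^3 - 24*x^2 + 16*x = n^2*(30 - 10*x) + n*(28*x^2 - 184*x + 300) - 16*x^3 + 128*x^2 - 240*x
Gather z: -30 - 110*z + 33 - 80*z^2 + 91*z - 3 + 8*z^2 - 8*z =-72*z^2 - 27*z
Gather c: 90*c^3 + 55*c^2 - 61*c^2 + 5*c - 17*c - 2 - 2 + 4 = 90*c^3 - 6*c^2 - 12*c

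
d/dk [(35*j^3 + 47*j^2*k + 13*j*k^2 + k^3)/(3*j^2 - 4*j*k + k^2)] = (281*j^4 + 8*j^3*k - 90*j^2*k^2 - 8*j*k^3 + k^4)/(9*j^4 - 24*j^3*k + 22*j^2*k^2 - 8*j*k^3 + k^4)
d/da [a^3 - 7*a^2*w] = a*(3*a - 14*w)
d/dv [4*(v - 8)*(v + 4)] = 8*v - 16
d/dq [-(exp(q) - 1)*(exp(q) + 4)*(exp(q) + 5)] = (-3*exp(2*q) - 16*exp(q) - 11)*exp(q)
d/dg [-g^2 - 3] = -2*g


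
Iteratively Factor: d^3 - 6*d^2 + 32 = (d - 4)*(d^2 - 2*d - 8) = (d - 4)*(d + 2)*(d - 4)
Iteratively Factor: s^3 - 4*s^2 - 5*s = (s)*(s^2 - 4*s - 5) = s*(s + 1)*(s - 5)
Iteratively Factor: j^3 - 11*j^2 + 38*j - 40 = (j - 2)*(j^2 - 9*j + 20) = (j - 5)*(j - 2)*(j - 4)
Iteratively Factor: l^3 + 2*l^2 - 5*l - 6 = (l - 2)*(l^2 + 4*l + 3) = (l - 2)*(l + 1)*(l + 3)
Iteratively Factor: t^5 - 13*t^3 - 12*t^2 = (t)*(t^4 - 13*t^2 - 12*t) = t*(t + 1)*(t^3 - t^2 - 12*t) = t^2*(t + 1)*(t^2 - t - 12) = t^2*(t + 1)*(t + 3)*(t - 4)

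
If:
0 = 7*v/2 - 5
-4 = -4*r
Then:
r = 1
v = 10/7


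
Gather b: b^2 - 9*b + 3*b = b^2 - 6*b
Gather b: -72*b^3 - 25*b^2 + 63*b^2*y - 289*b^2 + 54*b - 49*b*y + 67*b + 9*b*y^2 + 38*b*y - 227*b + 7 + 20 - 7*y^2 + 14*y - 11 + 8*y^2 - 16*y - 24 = -72*b^3 + b^2*(63*y - 314) + b*(9*y^2 - 11*y - 106) + y^2 - 2*y - 8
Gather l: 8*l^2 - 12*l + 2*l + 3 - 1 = 8*l^2 - 10*l + 2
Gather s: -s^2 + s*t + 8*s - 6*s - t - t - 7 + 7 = -s^2 + s*(t + 2) - 2*t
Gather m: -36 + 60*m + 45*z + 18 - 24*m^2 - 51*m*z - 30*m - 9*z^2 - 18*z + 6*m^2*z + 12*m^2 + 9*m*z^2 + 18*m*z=m^2*(6*z - 12) + m*(9*z^2 - 33*z + 30) - 9*z^2 + 27*z - 18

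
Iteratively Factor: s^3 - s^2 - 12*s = (s - 4)*(s^2 + 3*s) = (s - 4)*(s + 3)*(s)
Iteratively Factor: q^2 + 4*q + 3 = (q + 1)*(q + 3)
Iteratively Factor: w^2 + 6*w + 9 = (w + 3)*(w + 3)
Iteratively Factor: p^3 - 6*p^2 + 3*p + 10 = (p + 1)*(p^2 - 7*p + 10) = (p - 5)*(p + 1)*(p - 2)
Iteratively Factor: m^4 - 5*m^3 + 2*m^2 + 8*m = (m - 4)*(m^3 - m^2 - 2*m) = m*(m - 4)*(m^2 - m - 2) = m*(m - 4)*(m + 1)*(m - 2)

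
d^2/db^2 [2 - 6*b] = 0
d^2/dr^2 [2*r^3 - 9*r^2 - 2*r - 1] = 12*r - 18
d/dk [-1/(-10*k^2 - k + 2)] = (-20*k - 1)/(10*k^2 + k - 2)^2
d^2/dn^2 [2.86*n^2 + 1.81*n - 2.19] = 5.72000000000000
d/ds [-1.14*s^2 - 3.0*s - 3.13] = -2.28*s - 3.0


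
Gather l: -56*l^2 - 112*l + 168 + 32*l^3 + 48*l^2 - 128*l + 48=32*l^3 - 8*l^2 - 240*l + 216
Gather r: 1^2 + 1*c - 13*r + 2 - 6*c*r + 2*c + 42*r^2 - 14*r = 3*c + 42*r^2 + r*(-6*c - 27) + 3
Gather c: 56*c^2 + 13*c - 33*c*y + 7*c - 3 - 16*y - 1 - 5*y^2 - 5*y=56*c^2 + c*(20 - 33*y) - 5*y^2 - 21*y - 4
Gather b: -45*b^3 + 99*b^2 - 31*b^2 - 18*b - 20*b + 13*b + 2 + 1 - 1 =-45*b^3 + 68*b^2 - 25*b + 2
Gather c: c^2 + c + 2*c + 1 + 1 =c^2 + 3*c + 2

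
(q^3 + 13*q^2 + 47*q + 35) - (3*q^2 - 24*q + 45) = q^3 + 10*q^2 + 71*q - 10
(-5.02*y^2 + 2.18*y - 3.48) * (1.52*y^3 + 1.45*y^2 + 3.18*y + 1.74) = -7.6304*y^5 - 3.9654*y^4 - 18.0922*y^3 - 6.8484*y^2 - 7.2732*y - 6.0552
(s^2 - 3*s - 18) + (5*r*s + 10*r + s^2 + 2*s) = 5*r*s + 10*r + 2*s^2 - s - 18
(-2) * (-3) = 6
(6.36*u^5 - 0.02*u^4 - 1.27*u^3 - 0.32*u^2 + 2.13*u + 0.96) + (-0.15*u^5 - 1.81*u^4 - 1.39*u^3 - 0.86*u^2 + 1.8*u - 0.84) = 6.21*u^5 - 1.83*u^4 - 2.66*u^3 - 1.18*u^2 + 3.93*u + 0.12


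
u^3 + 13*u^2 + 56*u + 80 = (u + 4)^2*(u + 5)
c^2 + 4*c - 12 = (c - 2)*(c + 6)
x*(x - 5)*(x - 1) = x^3 - 6*x^2 + 5*x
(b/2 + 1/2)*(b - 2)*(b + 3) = b^3/2 + b^2 - 5*b/2 - 3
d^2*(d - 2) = d^3 - 2*d^2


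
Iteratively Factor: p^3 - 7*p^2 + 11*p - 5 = (p - 1)*(p^2 - 6*p + 5) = (p - 5)*(p - 1)*(p - 1)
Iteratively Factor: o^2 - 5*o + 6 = (o - 3)*(o - 2)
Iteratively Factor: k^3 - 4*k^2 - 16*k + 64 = (k + 4)*(k^2 - 8*k + 16) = (k - 4)*(k + 4)*(k - 4)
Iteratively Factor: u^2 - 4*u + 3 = (u - 3)*(u - 1)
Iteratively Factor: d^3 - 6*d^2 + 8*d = (d - 2)*(d^2 - 4*d) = (d - 4)*(d - 2)*(d)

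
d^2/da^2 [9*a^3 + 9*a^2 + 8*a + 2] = 54*a + 18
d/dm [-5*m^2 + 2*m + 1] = 2 - 10*m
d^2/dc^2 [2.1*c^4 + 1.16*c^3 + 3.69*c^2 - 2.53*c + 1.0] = 25.2*c^2 + 6.96*c + 7.38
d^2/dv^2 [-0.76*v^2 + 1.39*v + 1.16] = -1.52000000000000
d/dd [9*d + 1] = 9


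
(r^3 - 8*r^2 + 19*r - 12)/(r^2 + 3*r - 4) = (r^2 - 7*r + 12)/(r + 4)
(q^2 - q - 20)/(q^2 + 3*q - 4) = (q - 5)/(q - 1)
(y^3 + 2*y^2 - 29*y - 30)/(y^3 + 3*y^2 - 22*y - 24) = (y - 5)/(y - 4)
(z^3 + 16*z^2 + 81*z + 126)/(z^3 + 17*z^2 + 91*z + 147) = (z + 6)/(z + 7)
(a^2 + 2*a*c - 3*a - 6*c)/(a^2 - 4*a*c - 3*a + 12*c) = (a + 2*c)/(a - 4*c)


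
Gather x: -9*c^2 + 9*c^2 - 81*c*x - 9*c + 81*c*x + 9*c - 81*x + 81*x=0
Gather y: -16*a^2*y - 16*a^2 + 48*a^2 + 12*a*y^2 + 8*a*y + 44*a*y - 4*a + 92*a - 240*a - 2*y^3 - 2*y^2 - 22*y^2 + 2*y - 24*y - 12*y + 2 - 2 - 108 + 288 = 32*a^2 - 152*a - 2*y^3 + y^2*(12*a - 24) + y*(-16*a^2 + 52*a - 34) + 180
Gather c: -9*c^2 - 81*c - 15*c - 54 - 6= -9*c^2 - 96*c - 60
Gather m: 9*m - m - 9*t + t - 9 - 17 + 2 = 8*m - 8*t - 24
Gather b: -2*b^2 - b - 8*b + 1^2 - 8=-2*b^2 - 9*b - 7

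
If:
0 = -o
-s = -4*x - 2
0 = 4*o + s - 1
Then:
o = 0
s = 1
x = -1/4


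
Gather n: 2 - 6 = -4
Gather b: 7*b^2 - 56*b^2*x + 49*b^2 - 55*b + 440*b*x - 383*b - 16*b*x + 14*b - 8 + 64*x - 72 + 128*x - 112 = b^2*(56 - 56*x) + b*(424*x - 424) + 192*x - 192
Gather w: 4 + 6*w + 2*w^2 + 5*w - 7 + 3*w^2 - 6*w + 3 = 5*w^2 + 5*w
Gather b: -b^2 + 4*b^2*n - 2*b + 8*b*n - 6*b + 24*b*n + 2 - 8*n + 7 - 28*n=b^2*(4*n - 1) + b*(32*n - 8) - 36*n + 9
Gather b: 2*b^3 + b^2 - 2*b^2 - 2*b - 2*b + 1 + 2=2*b^3 - b^2 - 4*b + 3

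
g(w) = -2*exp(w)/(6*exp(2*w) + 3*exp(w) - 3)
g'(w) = -2*(-12*exp(2*w) - 3*exp(w))*exp(w)/(6*exp(2*w) + 3*exp(w) - 3)^2 - 2*exp(w)/(6*exp(2*w) + 3*exp(w) - 3) = (4*exp(3*w) + 2*exp(w))/(12*exp(4*w) + 12*exp(3*w) - 9*exp(2*w) - 6*exp(w) + 3)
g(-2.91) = 0.04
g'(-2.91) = 0.04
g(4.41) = -0.00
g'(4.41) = 0.00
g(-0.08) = -0.38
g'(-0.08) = 0.63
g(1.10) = -0.10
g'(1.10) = 0.09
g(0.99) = -0.11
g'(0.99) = 0.11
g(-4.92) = 0.00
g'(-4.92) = 0.00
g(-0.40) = -0.79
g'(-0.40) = 2.62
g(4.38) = -0.00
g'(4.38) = 0.00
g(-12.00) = 0.00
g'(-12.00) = 0.00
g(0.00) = -0.33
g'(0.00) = 0.50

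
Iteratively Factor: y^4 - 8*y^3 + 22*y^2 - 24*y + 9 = (y - 1)*(y^3 - 7*y^2 + 15*y - 9) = (y - 1)^2*(y^2 - 6*y + 9) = (y - 3)*(y - 1)^2*(y - 3)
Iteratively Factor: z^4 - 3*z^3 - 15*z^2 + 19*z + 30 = (z - 5)*(z^3 + 2*z^2 - 5*z - 6) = (z - 5)*(z - 2)*(z^2 + 4*z + 3) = (z - 5)*(z - 2)*(z + 1)*(z + 3)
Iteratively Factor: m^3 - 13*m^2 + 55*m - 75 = (m - 5)*(m^2 - 8*m + 15) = (m - 5)^2*(m - 3)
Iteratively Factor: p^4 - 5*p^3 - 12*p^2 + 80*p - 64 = (p - 4)*(p^3 - p^2 - 16*p + 16) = (p - 4)*(p + 4)*(p^2 - 5*p + 4) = (p - 4)*(p - 1)*(p + 4)*(p - 4)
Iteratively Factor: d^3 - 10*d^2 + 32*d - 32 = (d - 2)*(d^2 - 8*d + 16) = (d - 4)*(d - 2)*(d - 4)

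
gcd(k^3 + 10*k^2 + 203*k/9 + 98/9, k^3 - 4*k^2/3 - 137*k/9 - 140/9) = k + 7/3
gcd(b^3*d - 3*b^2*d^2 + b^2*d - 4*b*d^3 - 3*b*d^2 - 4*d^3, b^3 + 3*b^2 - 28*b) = 1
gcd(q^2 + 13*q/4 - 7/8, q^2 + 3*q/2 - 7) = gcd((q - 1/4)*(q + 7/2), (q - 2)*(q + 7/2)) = q + 7/2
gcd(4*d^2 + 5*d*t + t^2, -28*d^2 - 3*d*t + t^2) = 4*d + t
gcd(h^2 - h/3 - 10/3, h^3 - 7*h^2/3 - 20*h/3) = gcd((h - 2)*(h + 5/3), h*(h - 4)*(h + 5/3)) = h + 5/3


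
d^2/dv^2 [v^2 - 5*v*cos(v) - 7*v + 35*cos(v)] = 5*v*cos(v) + 10*sin(v) - 35*cos(v) + 2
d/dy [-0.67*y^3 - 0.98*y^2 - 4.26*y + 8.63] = -2.01*y^2 - 1.96*y - 4.26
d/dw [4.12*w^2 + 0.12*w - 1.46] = 8.24*w + 0.12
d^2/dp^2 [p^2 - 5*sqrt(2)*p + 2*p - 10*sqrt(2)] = 2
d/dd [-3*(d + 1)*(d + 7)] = -6*d - 24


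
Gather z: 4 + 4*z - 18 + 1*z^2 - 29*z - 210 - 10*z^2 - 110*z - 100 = -9*z^2 - 135*z - 324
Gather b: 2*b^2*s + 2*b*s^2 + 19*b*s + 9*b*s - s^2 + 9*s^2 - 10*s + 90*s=2*b^2*s + b*(2*s^2 + 28*s) + 8*s^2 + 80*s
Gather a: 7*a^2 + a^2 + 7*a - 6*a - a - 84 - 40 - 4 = 8*a^2 - 128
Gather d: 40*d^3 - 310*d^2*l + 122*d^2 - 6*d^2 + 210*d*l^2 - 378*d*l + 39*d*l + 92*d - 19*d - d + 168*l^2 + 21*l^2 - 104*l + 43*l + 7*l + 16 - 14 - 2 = 40*d^3 + d^2*(116 - 310*l) + d*(210*l^2 - 339*l + 72) + 189*l^2 - 54*l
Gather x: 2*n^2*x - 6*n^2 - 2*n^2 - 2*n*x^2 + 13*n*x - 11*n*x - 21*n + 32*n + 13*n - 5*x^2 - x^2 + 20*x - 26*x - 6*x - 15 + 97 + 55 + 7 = -8*n^2 + 24*n + x^2*(-2*n - 6) + x*(2*n^2 + 2*n - 12) + 144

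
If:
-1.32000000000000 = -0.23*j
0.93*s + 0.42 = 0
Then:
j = 5.74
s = -0.45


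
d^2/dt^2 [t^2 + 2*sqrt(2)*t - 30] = 2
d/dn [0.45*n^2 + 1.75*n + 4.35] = 0.9*n + 1.75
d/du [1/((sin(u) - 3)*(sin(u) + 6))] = -(2*sin(u) + 3)*cos(u)/((sin(u) - 3)^2*(sin(u) + 6)^2)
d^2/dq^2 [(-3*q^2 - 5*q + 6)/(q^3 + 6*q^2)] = 6*(-q^4 - 5*q^3 - 18*q^2 + 36*q + 216)/(q^4*(q^3 + 18*q^2 + 108*q + 216))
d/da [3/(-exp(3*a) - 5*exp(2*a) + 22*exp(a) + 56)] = (9*exp(2*a) + 30*exp(a) - 66)*exp(a)/(exp(3*a) + 5*exp(2*a) - 22*exp(a) - 56)^2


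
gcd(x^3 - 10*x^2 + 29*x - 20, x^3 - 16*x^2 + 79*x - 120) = x - 5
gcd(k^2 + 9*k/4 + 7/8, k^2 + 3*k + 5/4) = k + 1/2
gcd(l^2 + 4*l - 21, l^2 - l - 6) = l - 3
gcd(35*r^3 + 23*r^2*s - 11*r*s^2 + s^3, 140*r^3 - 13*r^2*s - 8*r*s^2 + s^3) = 35*r^2 - 12*r*s + s^2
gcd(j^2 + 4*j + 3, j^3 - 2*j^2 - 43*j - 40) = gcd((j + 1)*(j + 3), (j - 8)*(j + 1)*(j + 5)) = j + 1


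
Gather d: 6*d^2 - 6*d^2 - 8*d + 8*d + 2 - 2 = 0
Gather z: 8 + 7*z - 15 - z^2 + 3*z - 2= -z^2 + 10*z - 9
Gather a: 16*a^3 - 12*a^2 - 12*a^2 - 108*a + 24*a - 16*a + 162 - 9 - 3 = 16*a^3 - 24*a^2 - 100*a + 150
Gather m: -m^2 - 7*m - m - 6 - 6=-m^2 - 8*m - 12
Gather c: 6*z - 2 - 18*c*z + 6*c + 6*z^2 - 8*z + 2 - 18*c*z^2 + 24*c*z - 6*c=c*(-18*z^2 + 6*z) + 6*z^2 - 2*z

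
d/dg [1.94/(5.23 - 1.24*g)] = 2.4056/(1.24*g - 5.23)^2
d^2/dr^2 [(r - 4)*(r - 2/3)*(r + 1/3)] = 6*r - 26/3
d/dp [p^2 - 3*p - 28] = 2*p - 3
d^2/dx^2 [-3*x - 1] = 0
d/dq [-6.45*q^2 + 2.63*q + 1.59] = 2.63 - 12.9*q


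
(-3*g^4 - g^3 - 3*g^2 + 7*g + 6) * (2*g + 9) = -6*g^5 - 29*g^4 - 15*g^3 - 13*g^2 + 75*g + 54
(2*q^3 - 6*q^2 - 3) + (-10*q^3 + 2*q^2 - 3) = -8*q^3 - 4*q^2 - 6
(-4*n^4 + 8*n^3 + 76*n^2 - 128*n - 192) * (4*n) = -16*n^5 + 32*n^4 + 304*n^3 - 512*n^2 - 768*n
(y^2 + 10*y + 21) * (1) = y^2 + 10*y + 21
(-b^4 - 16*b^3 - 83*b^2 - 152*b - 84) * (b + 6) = -b^5 - 22*b^4 - 179*b^3 - 650*b^2 - 996*b - 504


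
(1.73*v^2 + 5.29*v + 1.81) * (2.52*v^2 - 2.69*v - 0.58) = 4.3596*v^4 + 8.6771*v^3 - 10.6723*v^2 - 7.9371*v - 1.0498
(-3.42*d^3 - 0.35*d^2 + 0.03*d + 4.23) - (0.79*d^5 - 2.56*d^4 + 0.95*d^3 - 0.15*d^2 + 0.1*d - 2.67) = -0.79*d^5 + 2.56*d^4 - 4.37*d^3 - 0.2*d^2 - 0.07*d + 6.9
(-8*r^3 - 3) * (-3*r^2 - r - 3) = 24*r^5 + 8*r^4 + 24*r^3 + 9*r^2 + 3*r + 9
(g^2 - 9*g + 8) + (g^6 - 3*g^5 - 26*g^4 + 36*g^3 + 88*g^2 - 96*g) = g^6 - 3*g^5 - 26*g^4 + 36*g^3 + 89*g^2 - 105*g + 8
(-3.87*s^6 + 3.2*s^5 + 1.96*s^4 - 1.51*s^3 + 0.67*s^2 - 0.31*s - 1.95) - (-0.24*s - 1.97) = -3.87*s^6 + 3.2*s^5 + 1.96*s^4 - 1.51*s^3 + 0.67*s^2 - 0.07*s + 0.02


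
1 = 1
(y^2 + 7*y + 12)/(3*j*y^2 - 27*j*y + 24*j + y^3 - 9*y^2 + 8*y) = (y^2 + 7*y + 12)/(3*j*y^2 - 27*j*y + 24*j + y^3 - 9*y^2 + 8*y)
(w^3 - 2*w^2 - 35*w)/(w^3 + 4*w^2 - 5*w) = (w - 7)/(w - 1)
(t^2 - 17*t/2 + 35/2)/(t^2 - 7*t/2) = (t - 5)/t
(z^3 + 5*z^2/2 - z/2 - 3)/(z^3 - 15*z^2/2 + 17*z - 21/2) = (2*z^2 + 7*z + 6)/(2*z^2 - 13*z + 21)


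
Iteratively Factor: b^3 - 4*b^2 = (b - 4)*(b^2) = b*(b - 4)*(b)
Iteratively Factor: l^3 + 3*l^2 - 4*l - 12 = (l + 2)*(l^2 + l - 6) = (l - 2)*(l + 2)*(l + 3)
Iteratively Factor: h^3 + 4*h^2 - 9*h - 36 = (h + 3)*(h^2 + h - 12) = (h + 3)*(h + 4)*(h - 3)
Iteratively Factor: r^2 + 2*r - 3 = (r + 3)*(r - 1)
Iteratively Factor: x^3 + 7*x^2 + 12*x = (x + 3)*(x^2 + 4*x) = x*(x + 3)*(x + 4)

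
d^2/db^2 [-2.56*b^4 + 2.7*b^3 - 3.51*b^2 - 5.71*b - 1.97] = -30.72*b^2 + 16.2*b - 7.02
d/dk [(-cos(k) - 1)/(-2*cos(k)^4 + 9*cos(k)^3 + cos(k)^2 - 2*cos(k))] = (-19*cos(k)/2 - 11*cos(2*k) - 5*cos(3*k)/2 + 3*cos(4*k)/4 - 39/4)*sin(k)/((2*cos(k)^3 - 9*cos(k)^2 - cos(k) + 2)^2*cos(k)^2)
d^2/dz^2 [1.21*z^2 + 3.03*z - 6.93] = 2.42000000000000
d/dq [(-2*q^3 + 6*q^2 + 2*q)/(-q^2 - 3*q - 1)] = 2*(q^4 + 6*q^3 - 5*q^2 - 6*q - 1)/(q^4 + 6*q^3 + 11*q^2 + 6*q + 1)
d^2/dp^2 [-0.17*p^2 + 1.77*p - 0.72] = -0.340000000000000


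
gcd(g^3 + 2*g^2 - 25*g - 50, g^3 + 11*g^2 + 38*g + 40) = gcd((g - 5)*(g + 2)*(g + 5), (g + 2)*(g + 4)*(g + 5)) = g^2 + 7*g + 10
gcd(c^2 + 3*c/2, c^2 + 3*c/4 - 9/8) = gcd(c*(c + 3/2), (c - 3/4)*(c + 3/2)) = c + 3/2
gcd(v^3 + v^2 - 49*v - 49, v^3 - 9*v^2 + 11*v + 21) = v^2 - 6*v - 7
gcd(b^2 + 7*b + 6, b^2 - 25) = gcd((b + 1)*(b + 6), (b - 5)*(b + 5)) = 1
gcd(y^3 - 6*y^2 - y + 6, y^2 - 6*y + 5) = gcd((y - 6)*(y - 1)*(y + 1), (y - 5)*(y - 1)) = y - 1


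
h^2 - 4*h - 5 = (h - 5)*(h + 1)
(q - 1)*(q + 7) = q^2 + 6*q - 7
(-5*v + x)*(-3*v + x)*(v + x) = 15*v^3 + 7*v^2*x - 7*v*x^2 + x^3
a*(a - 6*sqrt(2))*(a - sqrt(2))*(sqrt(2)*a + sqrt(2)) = sqrt(2)*a^4 - 14*a^3 + sqrt(2)*a^3 - 14*a^2 + 12*sqrt(2)*a^2 + 12*sqrt(2)*a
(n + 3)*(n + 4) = n^2 + 7*n + 12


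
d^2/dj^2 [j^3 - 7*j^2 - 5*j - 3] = 6*j - 14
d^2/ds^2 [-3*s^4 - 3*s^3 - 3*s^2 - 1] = -36*s^2 - 18*s - 6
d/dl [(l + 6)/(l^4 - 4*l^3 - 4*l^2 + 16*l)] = (l*(l^3 - 4*l^2 - 4*l + 16) - 4*(l + 6)*(l^3 - 3*l^2 - 2*l + 4))/(l^2*(l^3 - 4*l^2 - 4*l + 16)^2)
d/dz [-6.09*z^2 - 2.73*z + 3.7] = -12.18*z - 2.73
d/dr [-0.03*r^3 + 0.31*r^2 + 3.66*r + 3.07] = -0.09*r^2 + 0.62*r + 3.66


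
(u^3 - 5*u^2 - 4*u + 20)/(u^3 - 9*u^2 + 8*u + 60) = (u - 2)/(u - 6)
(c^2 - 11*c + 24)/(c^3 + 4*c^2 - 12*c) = (c^2 - 11*c + 24)/(c*(c^2 + 4*c - 12))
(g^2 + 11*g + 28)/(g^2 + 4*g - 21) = (g + 4)/(g - 3)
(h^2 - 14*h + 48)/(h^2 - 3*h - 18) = (h - 8)/(h + 3)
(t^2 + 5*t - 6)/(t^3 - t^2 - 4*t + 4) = (t + 6)/(t^2 - 4)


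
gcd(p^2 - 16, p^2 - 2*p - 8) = p - 4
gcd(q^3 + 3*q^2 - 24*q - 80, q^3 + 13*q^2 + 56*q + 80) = q^2 + 8*q + 16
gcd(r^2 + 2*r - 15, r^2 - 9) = r - 3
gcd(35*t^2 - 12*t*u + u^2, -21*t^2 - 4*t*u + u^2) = 7*t - u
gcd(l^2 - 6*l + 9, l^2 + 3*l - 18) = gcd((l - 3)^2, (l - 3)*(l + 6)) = l - 3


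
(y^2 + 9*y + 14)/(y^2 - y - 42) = (y^2 + 9*y + 14)/(y^2 - y - 42)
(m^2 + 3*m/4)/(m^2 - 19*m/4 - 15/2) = m*(4*m + 3)/(4*m^2 - 19*m - 30)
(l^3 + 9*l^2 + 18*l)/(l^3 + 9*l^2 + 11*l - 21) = l*(l + 6)/(l^2 + 6*l - 7)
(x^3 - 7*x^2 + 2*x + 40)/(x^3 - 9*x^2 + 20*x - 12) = (x^3 - 7*x^2 + 2*x + 40)/(x^3 - 9*x^2 + 20*x - 12)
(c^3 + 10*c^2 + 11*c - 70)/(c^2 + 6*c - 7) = (c^2 + 3*c - 10)/(c - 1)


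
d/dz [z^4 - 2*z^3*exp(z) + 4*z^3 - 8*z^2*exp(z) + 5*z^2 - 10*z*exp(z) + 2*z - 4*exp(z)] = -2*z^3*exp(z) + 4*z^3 - 14*z^2*exp(z) + 12*z^2 - 26*z*exp(z) + 10*z - 14*exp(z) + 2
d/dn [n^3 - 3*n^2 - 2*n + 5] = 3*n^2 - 6*n - 2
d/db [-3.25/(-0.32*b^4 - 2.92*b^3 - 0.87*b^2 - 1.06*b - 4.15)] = (-4.16*b^3 - 28.47*b^2 - 5.655*b - 3.445)/(0.32*b^4 + 2.92*b^3 + 0.87*b^2 + 1.06*b + 4.15)^2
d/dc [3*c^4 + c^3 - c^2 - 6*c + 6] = 12*c^3 + 3*c^2 - 2*c - 6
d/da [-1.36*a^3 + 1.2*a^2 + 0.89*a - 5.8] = -4.08*a^2 + 2.4*a + 0.89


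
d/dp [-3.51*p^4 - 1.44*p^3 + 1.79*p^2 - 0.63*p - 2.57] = -14.04*p^3 - 4.32*p^2 + 3.58*p - 0.63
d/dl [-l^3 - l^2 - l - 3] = -3*l^2 - 2*l - 1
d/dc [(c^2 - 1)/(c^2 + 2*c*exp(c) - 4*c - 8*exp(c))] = 2*(c*(c^2 + 2*c*exp(c) - 4*c - 8*exp(c)) - (c^2 - 1)*(c*exp(c) + c - 3*exp(c) - 2))/(c^2 + 2*c*exp(c) - 4*c - 8*exp(c))^2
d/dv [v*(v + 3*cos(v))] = -3*v*sin(v) + 2*v + 3*cos(v)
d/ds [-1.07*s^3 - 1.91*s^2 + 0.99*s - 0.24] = -3.21*s^2 - 3.82*s + 0.99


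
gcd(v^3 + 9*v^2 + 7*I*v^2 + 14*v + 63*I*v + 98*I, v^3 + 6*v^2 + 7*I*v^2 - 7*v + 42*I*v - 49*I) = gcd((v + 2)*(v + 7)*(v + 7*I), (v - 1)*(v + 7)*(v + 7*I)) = v^2 + v*(7 + 7*I) + 49*I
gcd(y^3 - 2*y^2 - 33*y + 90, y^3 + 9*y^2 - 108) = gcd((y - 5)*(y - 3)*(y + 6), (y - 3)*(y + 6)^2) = y^2 + 3*y - 18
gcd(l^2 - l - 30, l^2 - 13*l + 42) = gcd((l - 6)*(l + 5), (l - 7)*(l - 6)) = l - 6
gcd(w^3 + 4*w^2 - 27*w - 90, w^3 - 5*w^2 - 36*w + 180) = w^2 + w - 30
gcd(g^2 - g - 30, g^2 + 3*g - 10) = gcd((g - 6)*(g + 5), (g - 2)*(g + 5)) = g + 5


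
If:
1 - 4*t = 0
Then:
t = 1/4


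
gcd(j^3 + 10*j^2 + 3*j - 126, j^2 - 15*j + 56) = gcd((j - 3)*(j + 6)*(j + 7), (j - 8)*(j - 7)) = 1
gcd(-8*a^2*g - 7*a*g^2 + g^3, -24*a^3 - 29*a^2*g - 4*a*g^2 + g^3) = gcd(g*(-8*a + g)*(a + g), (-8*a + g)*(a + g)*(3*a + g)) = 8*a^2 + 7*a*g - g^2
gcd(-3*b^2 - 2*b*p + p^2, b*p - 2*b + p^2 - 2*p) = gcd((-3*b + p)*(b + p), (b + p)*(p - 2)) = b + p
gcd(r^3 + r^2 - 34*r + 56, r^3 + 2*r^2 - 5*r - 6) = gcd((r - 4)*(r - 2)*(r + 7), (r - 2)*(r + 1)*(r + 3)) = r - 2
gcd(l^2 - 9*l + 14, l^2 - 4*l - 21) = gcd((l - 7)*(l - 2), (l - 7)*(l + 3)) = l - 7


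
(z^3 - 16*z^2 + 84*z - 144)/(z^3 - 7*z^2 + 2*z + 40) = (z^2 - 12*z + 36)/(z^2 - 3*z - 10)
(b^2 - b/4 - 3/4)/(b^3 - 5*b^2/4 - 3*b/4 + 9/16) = 4*(b - 1)/(4*b^2 - 8*b + 3)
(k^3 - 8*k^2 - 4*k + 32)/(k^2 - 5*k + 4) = (k^3 - 8*k^2 - 4*k + 32)/(k^2 - 5*k + 4)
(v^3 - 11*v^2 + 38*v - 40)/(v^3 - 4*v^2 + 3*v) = (v^3 - 11*v^2 + 38*v - 40)/(v*(v^2 - 4*v + 3))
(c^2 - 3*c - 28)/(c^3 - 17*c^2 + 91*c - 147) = (c + 4)/(c^2 - 10*c + 21)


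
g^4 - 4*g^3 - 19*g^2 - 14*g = g*(g - 7)*(g + 1)*(g + 2)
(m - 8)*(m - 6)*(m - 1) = m^3 - 15*m^2 + 62*m - 48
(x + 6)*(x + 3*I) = x^2 + 6*x + 3*I*x + 18*I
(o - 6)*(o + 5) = o^2 - o - 30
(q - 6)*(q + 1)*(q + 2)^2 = q^4 - q^3 - 22*q^2 - 44*q - 24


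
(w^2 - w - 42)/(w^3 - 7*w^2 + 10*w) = (w^2 - w - 42)/(w*(w^2 - 7*w + 10))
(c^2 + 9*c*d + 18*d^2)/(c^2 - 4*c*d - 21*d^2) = (c + 6*d)/(c - 7*d)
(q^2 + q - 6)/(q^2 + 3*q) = (q - 2)/q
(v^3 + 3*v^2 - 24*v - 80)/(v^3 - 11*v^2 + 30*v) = (v^2 + 8*v + 16)/(v*(v - 6))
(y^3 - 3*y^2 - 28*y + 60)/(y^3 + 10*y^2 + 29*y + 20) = (y^2 - 8*y + 12)/(y^2 + 5*y + 4)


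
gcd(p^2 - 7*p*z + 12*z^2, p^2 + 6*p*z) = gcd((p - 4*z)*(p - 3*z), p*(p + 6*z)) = 1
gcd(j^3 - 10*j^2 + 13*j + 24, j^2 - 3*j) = j - 3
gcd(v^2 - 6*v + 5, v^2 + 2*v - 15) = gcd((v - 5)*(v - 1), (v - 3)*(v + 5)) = 1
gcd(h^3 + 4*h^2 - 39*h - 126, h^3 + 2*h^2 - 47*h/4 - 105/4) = h + 3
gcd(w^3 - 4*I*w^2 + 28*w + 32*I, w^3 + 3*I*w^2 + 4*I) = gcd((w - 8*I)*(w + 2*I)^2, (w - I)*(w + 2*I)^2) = w^2 + 4*I*w - 4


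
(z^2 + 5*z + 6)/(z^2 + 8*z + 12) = (z + 3)/(z + 6)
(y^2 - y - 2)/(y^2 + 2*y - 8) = (y + 1)/(y + 4)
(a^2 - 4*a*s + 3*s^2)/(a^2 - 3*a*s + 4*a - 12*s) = (a - s)/(a + 4)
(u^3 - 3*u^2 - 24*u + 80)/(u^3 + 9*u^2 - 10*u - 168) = (u^2 + u - 20)/(u^2 + 13*u + 42)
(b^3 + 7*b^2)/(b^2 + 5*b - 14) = b^2/(b - 2)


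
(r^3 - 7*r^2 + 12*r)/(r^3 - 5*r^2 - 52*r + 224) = r*(r - 3)/(r^2 - r - 56)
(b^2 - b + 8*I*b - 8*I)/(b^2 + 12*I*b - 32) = (b - 1)/(b + 4*I)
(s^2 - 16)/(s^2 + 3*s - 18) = (s^2 - 16)/(s^2 + 3*s - 18)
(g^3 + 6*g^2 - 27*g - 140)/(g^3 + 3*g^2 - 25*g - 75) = (g^2 + 11*g + 28)/(g^2 + 8*g + 15)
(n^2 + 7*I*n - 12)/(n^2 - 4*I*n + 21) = (n + 4*I)/(n - 7*I)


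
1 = 1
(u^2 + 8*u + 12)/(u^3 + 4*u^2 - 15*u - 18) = (u + 2)/(u^2 - 2*u - 3)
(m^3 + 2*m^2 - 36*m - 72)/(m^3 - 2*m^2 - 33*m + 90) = (m^2 - 4*m - 12)/(m^2 - 8*m + 15)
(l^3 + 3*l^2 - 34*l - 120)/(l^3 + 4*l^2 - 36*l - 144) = (l + 5)/(l + 6)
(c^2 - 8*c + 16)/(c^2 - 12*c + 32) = (c - 4)/(c - 8)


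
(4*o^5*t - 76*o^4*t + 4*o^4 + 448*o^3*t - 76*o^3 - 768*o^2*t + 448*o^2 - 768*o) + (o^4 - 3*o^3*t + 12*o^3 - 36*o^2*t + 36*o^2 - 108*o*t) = 4*o^5*t - 76*o^4*t + 5*o^4 + 445*o^3*t - 64*o^3 - 804*o^2*t + 484*o^2 - 108*o*t - 768*o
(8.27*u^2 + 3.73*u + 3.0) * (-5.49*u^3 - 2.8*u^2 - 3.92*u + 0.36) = -45.4023*u^5 - 43.6337*u^4 - 59.3324*u^3 - 20.0444*u^2 - 10.4172*u + 1.08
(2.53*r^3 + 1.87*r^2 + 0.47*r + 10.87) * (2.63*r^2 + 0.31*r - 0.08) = 6.6539*r^5 + 5.7024*r^4 + 1.6134*r^3 + 28.5842*r^2 + 3.3321*r - 0.8696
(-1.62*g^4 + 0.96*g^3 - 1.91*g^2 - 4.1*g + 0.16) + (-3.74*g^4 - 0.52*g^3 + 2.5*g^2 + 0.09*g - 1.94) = -5.36*g^4 + 0.44*g^3 + 0.59*g^2 - 4.01*g - 1.78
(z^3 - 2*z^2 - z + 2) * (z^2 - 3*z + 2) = z^5 - 5*z^4 + 7*z^3 + z^2 - 8*z + 4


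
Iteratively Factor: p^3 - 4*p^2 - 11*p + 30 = (p - 5)*(p^2 + p - 6) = (p - 5)*(p - 2)*(p + 3)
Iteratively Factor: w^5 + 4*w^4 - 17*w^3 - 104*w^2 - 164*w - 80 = (w + 4)*(w^4 - 17*w^2 - 36*w - 20) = (w + 2)*(w + 4)*(w^3 - 2*w^2 - 13*w - 10) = (w + 1)*(w + 2)*(w + 4)*(w^2 - 3*w - 10) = (w + 1)*(w + 2)^2*(w + 4)*(w - 5)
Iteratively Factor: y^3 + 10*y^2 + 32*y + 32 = (y + 2)*(y^2 + 8*y + 16) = (y + 2)*(y + 4)*(y + 4)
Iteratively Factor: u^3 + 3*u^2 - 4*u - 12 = (u - 2)*(u^2 + 5*u + 6) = (u - 2)*(u + 2)*(u + 3)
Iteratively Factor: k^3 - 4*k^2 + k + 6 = (k - 3)*(k^2 - k - 2) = (k - 3)*(k - 2)*(k + 1)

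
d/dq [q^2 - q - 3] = 2*q - 1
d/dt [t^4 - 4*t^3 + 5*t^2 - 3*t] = 4*t^3 - 12*t^2 + 10*t - 3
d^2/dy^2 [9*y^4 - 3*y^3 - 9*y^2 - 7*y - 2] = 108*y^2 - 18*y - 18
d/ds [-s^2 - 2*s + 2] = -2*s - 2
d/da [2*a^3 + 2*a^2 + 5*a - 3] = 6*a^2 + 4*a + 5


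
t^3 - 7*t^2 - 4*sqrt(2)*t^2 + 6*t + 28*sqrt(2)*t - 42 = (t - 7)*(t - 3*sqrt(2))*(t - sqrt(2))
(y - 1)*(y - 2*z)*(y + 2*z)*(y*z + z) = y^4*z - 4*y^2*z^3 - y^2*z + 4*z^3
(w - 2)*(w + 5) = w^2 + 3*w - 10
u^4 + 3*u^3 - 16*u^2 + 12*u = u*(u - 2)*(u - 1)*(u + 6)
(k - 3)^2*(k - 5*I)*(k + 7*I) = k^4 - 6*k^3 + 2*I*k^3 + 44*k^2 - 12*I*k^2 - 210*k + 18*I*k + 315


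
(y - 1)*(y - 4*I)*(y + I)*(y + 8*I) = y^4 - y^3 + 5*I*y^3 + 28*y^2 - 5*I*y^2 - 28*y + 32*I*y - 32*I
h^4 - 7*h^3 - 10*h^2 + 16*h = h*(h - 8)*(h - 1)*(h + 2)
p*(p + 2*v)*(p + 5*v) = p^3 + 7*p^2*v + 10*p*v^2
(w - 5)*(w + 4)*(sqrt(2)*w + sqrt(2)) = sqrt(2)*w^3 - 21*sqrt(2)*w - 20*sqrt(2)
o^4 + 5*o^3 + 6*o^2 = o^2*(o + 2)*(o + 3)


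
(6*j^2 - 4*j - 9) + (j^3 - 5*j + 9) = j^3 + 6*j^2 - 9*j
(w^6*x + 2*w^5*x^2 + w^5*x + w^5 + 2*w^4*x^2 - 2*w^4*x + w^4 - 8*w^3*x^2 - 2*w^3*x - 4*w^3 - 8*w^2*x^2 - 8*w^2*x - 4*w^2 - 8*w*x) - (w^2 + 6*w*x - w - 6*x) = w^6*x + 2*w^5*x^2 + w^5*x + w^5 + 2*w^4*x^2 - 2*w^4*x + w^4 - 8*w^3*x^2 - 2*w^3*x - 4*w^3 - 8*w^2*x^2 - 8*w^2*x - 5*w^2 - 14*w*x + w + 6*x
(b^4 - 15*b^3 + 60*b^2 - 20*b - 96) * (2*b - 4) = 2*b^5 - 34*b^4 + 180*b^3 - 280*b^2 - 112*b + 384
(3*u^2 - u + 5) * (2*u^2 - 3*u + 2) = 6*u^4 - 11*u^3 + 19*u^2 - 17*u + 10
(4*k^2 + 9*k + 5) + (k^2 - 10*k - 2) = 5*k^2 - k + 3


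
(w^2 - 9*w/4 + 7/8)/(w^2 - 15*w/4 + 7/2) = (w - 1/2)/(w - 2)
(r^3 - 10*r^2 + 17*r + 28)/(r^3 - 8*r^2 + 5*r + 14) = (r - 4)/(r - 2)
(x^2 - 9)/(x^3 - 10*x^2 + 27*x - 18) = (x + 3)/(x^2 - 7*x + 6)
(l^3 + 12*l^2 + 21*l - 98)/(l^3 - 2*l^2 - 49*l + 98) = (l + 7)/(l - 7)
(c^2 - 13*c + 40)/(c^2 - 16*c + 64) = (c - 5)/(c - 8)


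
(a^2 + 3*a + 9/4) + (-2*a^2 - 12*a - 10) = -a^2 - 9*a - 31/4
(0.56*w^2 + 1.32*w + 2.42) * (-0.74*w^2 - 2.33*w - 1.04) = -0.4144*w^4 - 2.2816*w^3 - 5.4488*w^2 - 7.0114*w - 2.5168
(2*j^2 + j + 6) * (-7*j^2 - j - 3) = -14*j^4 - 9*j^3 - 49*j^2 - 9*j - 18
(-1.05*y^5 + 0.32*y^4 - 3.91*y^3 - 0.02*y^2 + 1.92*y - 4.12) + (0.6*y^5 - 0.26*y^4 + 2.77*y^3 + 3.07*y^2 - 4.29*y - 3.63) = -0.45*y^5 + 0.06*y^4 - 1.14*y^3 + 3.05*y^2 - 2.37*y - 7.75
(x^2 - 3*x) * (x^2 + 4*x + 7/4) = x^4 + x^3 - 41*x^2/4 - 21*x/4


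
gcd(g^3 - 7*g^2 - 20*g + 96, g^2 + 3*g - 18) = g - 3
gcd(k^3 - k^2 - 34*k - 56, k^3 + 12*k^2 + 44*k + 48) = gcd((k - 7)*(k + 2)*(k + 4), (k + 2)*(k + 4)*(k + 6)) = k^2 + 6*k + 8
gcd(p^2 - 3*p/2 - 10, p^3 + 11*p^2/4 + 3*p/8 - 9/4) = 1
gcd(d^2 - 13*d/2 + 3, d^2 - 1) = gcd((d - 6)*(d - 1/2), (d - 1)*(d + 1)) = 1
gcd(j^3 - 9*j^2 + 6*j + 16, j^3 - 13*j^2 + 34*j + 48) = j^2 - 7*j - 8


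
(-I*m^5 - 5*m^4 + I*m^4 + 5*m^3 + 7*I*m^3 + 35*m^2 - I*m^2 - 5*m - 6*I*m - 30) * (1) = -I*m^5 - 5*m^4 + I*m^4 + 5*m^3 + 7*I*m^3 + 35*m^2 - I*m^2 - 5*m - 6*I*m - 30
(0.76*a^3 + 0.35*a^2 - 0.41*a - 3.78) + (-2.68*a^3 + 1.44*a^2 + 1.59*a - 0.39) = -1.92*a^3 + 1.79*a^2 + 1.18*a - 4.17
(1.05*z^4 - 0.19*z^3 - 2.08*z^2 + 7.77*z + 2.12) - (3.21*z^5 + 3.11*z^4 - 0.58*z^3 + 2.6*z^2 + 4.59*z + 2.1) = -3.21*z^5 - 2.06*z^4 + 0.39*z^3 - 4.68*z^2 + 3.18*z + 0.02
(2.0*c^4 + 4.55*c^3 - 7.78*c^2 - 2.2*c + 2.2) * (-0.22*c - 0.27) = -0.44*c^5 - 1.541*c^4 + 0.4831*c^3 + 2.5846*c^2 + 0.11*c - 0.594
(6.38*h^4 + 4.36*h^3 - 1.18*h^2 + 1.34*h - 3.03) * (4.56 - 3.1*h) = -19.778*h^5 + 15.5768*h^4 + 23.5396*h^3 - 9.5348*h^2 + 15.5034*h - 13.8168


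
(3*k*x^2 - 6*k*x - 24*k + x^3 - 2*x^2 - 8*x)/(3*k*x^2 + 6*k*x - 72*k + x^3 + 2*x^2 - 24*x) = (x + 2)/(x + 6)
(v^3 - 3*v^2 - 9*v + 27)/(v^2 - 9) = v - 3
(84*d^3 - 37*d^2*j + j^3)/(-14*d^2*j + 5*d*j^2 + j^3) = (-12*d^2 + 7*d*j - j^2)/(j*(2*d - j))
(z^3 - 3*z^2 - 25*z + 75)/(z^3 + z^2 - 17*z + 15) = (z - 5)/(z - 1)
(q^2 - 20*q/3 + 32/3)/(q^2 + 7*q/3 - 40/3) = (q - 4)/(q + 5)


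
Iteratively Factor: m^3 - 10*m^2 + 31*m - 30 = (m - 2)*(m^2 - 8*m + 15) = (m - 3)*(m - 2)*(m - 5)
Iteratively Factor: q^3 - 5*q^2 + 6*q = (q - 3)*(q^2 - 2*q) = q*(q - 3)*(q - 2)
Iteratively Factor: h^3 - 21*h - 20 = (h + 1)*(h^2 - h - 20) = (h - 5)*(h + 1)*(h + 4)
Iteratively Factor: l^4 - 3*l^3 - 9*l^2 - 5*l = (l + 1)*(l^3 - 4*l^2 - 5*l) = (l + 1)^2*(l^2 - 5*l) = l*(l + 1)^2*(l - 5)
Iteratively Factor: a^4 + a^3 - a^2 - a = (a)*(a^3 + a^2 - a - 1) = a*(a - 1)*(a^2 + 2*a + 1) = a*(a - 1)*(a + 1)*(a + 1)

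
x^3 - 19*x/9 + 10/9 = (x - 1)*(x - 2/3)*(x + 5/3)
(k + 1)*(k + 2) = k^2 + 3*k + 2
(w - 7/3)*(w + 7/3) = w^2 - 49/9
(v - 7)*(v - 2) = v^2 - 9*v + 14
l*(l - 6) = l^2 - 6*l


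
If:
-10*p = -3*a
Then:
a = 10*p/3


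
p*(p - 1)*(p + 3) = p^3 + 2*p^2 - 3*p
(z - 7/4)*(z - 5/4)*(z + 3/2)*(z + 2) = z^4 + z^3/2 - 85*z^2/16 - 43*z/32 + 105/16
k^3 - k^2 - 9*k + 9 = (k - 3)*(k - 1)*(k + 3)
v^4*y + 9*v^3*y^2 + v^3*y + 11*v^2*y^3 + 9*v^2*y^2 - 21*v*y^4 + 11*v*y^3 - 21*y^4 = (v - y)*(v + 3*y)*(v + 7*y)*(v*y + y)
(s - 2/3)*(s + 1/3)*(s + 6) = s^3 + 17*s^2/3 - 20*s/9 - 4/3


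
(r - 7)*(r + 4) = r^2 - 3*r - 28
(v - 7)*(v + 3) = v^2 - 4*v - 21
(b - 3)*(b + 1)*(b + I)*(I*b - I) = I*b^4 - b^3 - 3*I*b^3 + 3*b^2 - I*b^2 + b + 3*I*b - 3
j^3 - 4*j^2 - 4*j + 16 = (j - 4)*(j - 2)*(j + 2)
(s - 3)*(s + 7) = s^2 + 4*s - 21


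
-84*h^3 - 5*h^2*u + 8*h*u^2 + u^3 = (-3*h + u)*(4*h + u)*(7*h + u)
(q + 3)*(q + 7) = q^2 + 10*q + 21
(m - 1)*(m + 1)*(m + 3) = m^3 + 3*m^2 - m - 3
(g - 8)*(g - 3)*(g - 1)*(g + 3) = g^4 - 9*g^3 - g^2 + 81*g - 72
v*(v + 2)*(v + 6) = v^3 + 8*v^2 + 12*v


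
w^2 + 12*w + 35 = (w + 5)*(w + 7)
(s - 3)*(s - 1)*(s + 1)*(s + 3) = s^4 - 10*s^2 + 9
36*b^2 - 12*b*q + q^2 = (-6*b + q)^2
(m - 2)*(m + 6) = m^2 + 4*m - 12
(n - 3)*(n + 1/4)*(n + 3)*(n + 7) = n^4 + 29*n^3/4 - 29*n^2/4 - 261*n/4 - 63/4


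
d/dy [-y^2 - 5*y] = -2*y - 5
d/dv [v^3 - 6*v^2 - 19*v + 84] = 3*v^2 - 12*v - 19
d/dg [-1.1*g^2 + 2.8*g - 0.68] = 2.8 - 2.2*g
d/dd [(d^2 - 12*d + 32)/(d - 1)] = (d^2 - 2*d - 20)/(d^2 - 2*d + 1)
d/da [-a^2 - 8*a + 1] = -2*a - 8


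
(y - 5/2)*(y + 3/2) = y^2 - y - 15/4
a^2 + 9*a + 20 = (a + 4)*(a + 5)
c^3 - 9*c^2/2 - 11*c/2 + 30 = (c - 4)*(c - 3)*(c + 5/2)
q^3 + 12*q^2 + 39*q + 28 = (q + 1)*(q + 4)*(q + 7)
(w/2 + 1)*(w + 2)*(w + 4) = w^3/2 + 4*w^2 + 10*w + 8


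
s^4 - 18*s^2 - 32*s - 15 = (s - 5)*(s + 1)^2*(s + 3)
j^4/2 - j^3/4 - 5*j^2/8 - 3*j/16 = j*(j/2 + 1/4)*(j - 3/2)*(j + 1/2)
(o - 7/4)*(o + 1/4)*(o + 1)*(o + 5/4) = o^4 + 3*o^3/4 - 41*o^2/16 - 183*o/64 - 35/64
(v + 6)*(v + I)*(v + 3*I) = v^3 + 6*v^2 + 4*I*v^2 - 3*v + 24*I*v - 18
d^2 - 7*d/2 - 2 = (d - 4)*(d + 1/2)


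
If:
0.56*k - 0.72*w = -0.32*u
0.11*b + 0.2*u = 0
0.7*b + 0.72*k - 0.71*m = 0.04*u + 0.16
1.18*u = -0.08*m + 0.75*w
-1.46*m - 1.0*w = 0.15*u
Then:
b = -0.72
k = 0.51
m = -0.43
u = 0.40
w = 0.58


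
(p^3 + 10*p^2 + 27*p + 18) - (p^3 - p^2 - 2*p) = 11*p^2 + 29*p + 18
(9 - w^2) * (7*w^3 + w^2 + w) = -7*w^5 - w^4 + 62*w^3 + 9*w^2 + 9*w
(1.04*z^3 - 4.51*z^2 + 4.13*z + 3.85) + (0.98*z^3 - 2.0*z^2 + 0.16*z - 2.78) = 2.02*z^3 - 6.51*z^2 + 4.29*z + 1.07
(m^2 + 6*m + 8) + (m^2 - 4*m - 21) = 2*m^2 + 2*m - 13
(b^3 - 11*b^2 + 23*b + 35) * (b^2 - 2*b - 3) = b^5 - 13*b^4 + 42*b^3 + 22*b^2 - 139*b - 105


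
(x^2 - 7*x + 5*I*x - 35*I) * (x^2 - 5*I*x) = x^4 - 7*x^3 + 25*x^2 - 175*x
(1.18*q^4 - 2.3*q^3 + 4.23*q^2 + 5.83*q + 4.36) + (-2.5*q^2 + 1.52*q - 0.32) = 1.18*q^4 - 2.3*q^3 + 1.73*q^2 + 7.35*q + 4.04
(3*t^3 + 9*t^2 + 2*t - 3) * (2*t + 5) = 6*t^4 + 33*t^3 + 49*t^2 + 4*t - 15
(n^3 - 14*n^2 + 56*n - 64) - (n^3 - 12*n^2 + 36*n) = -2*n^2 + 20*n - 64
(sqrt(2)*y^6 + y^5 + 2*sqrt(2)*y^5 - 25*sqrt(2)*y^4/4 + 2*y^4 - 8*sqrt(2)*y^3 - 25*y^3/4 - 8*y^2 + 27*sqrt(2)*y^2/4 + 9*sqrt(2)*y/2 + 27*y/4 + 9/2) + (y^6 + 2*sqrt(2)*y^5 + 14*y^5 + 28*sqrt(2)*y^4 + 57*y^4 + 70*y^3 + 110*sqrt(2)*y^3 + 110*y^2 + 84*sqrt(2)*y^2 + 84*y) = y^6 + sqrt(2)*y^6 + 4*sqrt(2)*y^5 + 15*y^5 + 87*sqrt(2)*y^4/4 + 59*y^4 + 255*y^3/4 + 102*sqrt(2)*y^3 + 102*y^2 + 363*sqrt(2)*y^2/4 + 9*sqrt(2)*y/2 + 363*y/4 + 9/2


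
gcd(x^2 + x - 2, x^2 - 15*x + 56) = 1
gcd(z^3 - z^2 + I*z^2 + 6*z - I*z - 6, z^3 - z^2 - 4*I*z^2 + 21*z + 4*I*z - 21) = z^2 + z*(-1 + 3*I) - 3*I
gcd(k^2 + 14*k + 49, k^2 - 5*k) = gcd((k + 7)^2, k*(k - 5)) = 1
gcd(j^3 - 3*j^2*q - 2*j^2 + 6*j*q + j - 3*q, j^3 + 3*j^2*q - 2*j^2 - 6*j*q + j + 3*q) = j^2 - 2*j + 1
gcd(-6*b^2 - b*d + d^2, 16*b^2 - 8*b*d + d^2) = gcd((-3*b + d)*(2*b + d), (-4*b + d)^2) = 1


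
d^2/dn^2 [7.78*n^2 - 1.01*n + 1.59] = 15.5600000000000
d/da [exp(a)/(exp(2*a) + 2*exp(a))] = -exp(a)/(exp(a) + 2)^2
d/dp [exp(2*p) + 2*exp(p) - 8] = 2*(exp(p) + 1)*exp(p)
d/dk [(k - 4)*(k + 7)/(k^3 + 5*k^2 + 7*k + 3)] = (-k^3 - 5*k^2 + 81*k + 205)/(k^5 + 9*k^4 + 30*k^3 + 46*k^2 + 33*k + 9)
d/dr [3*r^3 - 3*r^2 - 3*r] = 9*r^2 - 6*r - 3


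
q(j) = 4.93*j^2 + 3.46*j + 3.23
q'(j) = 9.86*j + 3.46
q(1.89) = 27.38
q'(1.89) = 22.10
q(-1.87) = 14.00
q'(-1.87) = -14.98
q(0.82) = 9.38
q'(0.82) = 11.55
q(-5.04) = 111.02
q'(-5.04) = -46.23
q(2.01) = 30.10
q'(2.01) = 23.28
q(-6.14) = 167.84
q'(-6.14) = -57.08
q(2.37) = 39.12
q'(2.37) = 26.83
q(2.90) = 54.73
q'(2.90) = 32.05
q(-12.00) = 671.63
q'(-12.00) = -114.86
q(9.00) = 433.70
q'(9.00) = 92.20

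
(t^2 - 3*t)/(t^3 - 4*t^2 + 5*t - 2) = t*(t - 3)/(t^3 - 4*t^2 + 5*t - 2)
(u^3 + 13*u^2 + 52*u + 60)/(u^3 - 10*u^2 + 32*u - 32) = (u^3 + 13*u^2 + 52*u + 60)/(u^3 - 10*u^2 + 32*u - 32)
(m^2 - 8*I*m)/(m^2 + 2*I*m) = (m - 8*I)/(m + 2*I)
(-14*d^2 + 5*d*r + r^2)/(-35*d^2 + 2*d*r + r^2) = (-2*d + r)/(-5*d + r)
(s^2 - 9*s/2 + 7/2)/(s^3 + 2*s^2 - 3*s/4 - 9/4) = 2*(2*s - 7)/(4*s^2 + 12*s + 9)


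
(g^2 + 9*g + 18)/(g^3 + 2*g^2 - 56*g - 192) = (g + 3)/(g^2 - 4*g - 32)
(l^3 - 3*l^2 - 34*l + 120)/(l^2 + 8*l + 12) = (l^2 - 9*l + 20)/(l + 2)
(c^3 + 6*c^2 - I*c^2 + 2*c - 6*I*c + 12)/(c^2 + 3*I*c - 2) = (c^2 + 2*c*(3 - I) - 12*I)/(c + 2*I)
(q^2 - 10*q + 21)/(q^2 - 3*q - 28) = (q - 3)/(q + 4)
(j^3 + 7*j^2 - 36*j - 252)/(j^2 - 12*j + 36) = (j^2 + 13*j + 42)/(j - 6)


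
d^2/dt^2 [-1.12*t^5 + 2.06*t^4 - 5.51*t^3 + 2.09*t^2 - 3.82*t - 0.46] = -22.4*t^3 + 24.72*t^2 - 33.06*t + 4.18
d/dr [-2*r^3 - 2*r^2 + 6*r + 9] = -6*r^2 - 4*r + 6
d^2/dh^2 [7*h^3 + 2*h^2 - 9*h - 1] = 42*h + 4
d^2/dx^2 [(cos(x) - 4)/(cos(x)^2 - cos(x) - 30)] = (9*sin(x)^4*cos(x) - 15*sin(x)^4 + 520*sin(x)^2 + 958*cos(x) + 99*cos(3*x)/2 - cos(5*x)/2 - 197)/(sin(x)^2 + cos(x) + 29)^3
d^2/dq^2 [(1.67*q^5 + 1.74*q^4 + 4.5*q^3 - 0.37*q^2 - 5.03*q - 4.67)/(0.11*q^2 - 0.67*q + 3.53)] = (0.121242*q^7 - 1.927156*q^6 + 19.898826*q^5 - 109.751142*q^4 + 350.718812*q^3 + 196.848876*q^2 + 350.228268*q - 33.579976)/(0.001331*q^6 - 0.024321*q^5 + 0.276276*q^4 - 1.861729*q^3 + 8.865948*q^2 - 25.046409*q + 43.986977)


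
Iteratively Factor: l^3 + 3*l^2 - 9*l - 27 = (l + 3)*(l^2 - 9) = (l + 3)^2*(l - 3)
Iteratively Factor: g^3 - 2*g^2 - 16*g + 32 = (g - 4)*(g^2 + 2*g - 8) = (g - 4)*(g - 2)*(g + 4)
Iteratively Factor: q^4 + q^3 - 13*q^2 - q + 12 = (q - 3)*(q^3 + 4*q^2 - q - 4) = (q - 3)*(q + 1)*(q^2 + 3*q - 4) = (q - 3)*(q - 1)*(q + 1)*(q + 4)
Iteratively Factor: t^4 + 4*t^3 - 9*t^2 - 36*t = (t + 3)*(t^3 + t^2 - 12*t) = t*(t + 3)*(t^2 + t - 12) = t*(t - 3)*(t + 3)*(t + 4)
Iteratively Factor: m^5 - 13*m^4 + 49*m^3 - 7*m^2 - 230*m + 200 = (m - 5)*(m^4 - 8*m^3 + 9*m^2 + 38*m - 40) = (m - 5)^2*(m^3 - 3*m^2 - 6*m + 8) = (m - 5)^2*(m - 4)*(m^2 + m - 2) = (m - 5)^2*(m - 4)*(m - 1)*(m + 2)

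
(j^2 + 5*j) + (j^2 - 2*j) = 2*j^2 + 3*j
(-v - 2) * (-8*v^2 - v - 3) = 8*v^3 + 17*v^2 + 5*v + 6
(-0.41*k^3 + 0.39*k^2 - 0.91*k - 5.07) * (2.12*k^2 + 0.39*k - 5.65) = -0.8692*k^5 + 0.6669*k^4 + 0.5394*k^3 - 13.3068*k^2 + 3.1642*k + 28.6455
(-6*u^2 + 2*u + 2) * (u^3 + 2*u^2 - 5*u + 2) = -6*u^5 - 10*u^4 + 36*u^3 - 18*u^2 - 6*u + 4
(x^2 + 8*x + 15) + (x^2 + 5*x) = 2*x^2 + 13*x + 15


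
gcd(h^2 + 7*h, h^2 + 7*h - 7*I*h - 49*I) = h + 7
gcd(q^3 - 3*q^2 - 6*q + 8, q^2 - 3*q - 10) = q + 2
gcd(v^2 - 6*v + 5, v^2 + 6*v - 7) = v - 1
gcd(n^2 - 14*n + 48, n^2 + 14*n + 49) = 1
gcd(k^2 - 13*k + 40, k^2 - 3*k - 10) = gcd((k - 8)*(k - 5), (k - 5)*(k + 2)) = k - 5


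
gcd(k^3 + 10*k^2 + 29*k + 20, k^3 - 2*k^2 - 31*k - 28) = k^2 + 5*k + 4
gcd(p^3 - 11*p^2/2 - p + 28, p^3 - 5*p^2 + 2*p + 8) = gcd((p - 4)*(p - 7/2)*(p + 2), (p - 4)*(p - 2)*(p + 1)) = p - 4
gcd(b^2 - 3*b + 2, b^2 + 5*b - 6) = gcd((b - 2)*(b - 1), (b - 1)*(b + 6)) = b - 1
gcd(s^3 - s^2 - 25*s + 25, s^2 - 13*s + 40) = s - 5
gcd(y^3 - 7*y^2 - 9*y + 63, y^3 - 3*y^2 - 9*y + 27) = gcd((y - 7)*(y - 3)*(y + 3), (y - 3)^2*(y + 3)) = y^2 - 9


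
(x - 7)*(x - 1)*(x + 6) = x^3 - 2*x^2 - 41*x + 42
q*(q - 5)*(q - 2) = q^3 - 7*q^2 + 10*q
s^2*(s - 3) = s^3 - 3*s^2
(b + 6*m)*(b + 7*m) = b^2 + 13*b*m + 42*m^2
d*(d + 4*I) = d^2 + 4*I*d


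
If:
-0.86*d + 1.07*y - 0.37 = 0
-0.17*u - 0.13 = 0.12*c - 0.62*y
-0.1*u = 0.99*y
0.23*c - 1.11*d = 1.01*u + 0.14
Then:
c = -1.21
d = -0.44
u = 0.07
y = -0.01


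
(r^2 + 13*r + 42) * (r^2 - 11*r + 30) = r^4 + 2*r^3 - 71*r^2 - 72*r + 1260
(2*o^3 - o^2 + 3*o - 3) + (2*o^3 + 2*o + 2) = 4*o^3 - o^2 + 5*o - 1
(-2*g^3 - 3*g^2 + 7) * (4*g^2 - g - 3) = -8*g^5 - 10*g^4 + 9*g^3 + 37*g^2 - 7*g - 21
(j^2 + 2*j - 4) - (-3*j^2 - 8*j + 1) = 4*j^2 + 10*j - 5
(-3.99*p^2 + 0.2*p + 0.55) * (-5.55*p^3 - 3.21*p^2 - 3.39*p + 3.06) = 22.1445*p^5 + 11.6979*p^4 + 9.8316*p^3 - 14.6529*p^2 - 1.2525*p + 1.683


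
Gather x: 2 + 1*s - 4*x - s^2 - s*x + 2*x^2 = -s^2 + s + 2*x^2 + x*(-s - 4) + 2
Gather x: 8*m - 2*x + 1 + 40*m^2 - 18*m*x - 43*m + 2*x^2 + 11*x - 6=40*m^2 - 35*m + 2*x^2 + x*(9 - 18*m) - 5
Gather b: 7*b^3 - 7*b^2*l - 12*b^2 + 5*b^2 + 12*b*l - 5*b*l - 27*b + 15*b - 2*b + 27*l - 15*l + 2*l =7*b^3 + b^2*(-7*l - 7) + b*(7*l - 14) + 14*l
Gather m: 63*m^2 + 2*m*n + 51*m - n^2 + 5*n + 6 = 63*m^2 + m*(2*n + 51) - n^2 + 5*n + 6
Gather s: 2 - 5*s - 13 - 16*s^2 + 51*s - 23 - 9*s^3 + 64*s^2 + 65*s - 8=-9*s^3 + 48*s^2 + 111*s - 42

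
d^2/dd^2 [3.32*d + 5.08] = 0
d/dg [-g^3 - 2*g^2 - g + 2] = -3*g^2 - 4*g - 1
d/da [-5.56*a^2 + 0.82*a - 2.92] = 0.82 - 11.12*a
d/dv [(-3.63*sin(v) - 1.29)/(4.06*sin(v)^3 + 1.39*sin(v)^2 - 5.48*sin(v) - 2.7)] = (29.4756*sin(v)^3 + 20.7579*sin(v)^2 + 3.5862*sin(v) + 2.7318)*cos(v)/(16.4836*sin(v)^6 + 11.2868*sin(v)^5 - 42.5655*sin(v)^4 - 37.1584*sin(v)^3 + 22.5244*sin(v)^2 + 29.592*sin(v) + 7.29)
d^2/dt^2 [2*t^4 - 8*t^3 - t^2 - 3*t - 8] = 24*t^2 - 48*t - 2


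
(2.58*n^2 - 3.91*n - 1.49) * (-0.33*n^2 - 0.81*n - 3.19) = -0.8514*n^4 - 0.7995*n^3 - 4.5714*n^2 + 13.6798*n + 4.7531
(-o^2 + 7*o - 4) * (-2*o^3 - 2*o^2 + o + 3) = 2*o^5 - 12*o^4 - 7*o^3 + 12*o^2 + 17*o - 12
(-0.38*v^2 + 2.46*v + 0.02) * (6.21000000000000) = -2.3598*v^2 + 15.2766*v + 0.1242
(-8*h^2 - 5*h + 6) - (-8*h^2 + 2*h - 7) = 13 - 7*h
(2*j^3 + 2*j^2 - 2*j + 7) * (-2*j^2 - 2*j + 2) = -4*j^5 - 8*j^4 + 4*j^3 - 6*j^2 - 18*j + 14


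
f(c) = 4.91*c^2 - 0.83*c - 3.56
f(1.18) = 2.30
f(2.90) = 35.33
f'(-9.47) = -93.83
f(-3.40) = 56.02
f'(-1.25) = -13.10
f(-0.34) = -2.71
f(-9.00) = 401.62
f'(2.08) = 19.60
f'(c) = 9.82*c - 0.83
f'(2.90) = 27.65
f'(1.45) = 13.41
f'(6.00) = 58.09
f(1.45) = 5.56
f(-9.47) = 444.63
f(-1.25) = 5.15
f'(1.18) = 10.76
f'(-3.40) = -34.22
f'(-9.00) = -89.21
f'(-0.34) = -4.17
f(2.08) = 15.96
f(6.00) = 168.22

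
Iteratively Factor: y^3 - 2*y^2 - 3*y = (y)*(y^2 - 2*y - 3) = y*(y + 1)*(y - 3)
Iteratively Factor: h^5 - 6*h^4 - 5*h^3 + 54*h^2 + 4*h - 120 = (h - 2)*(h^4 - 4*h^3 - 13*h^2 + 28*h + 60) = (h - 5)*(h - 2)*(h^3 + h^2 - 8*h - 12) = (h - 5)*(h - 2)*(h + 2)*(h^2 - h - 6) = (h - 5)*(h - 3)*(h - 2)*(h + 2)*(h + 2)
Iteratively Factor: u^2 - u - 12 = (u - 4)*(u + 3)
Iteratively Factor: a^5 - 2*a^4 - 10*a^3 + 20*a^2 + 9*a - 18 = (a - 2)*(a^4 - 10*a^2 + 9) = (a - 2)*(a - 1)*(a^3 + a^2 - 9*a - 9) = (a - 3)*(a - 2)*(a - 1)*(a^2 + 4*a + 3) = (a - 3)*(a - 2)*(a - 1)*(a + 1)*(a + 3)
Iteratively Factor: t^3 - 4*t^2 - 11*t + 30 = (t + 3)*(t^2 - 7*t + 10) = (t - 5)*(t + 3)*(t - 2)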